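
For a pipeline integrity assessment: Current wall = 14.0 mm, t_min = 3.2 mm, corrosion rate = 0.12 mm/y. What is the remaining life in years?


Apply the remaining-life relation: RL = (t_current − t_min) / CR
RL = (14.0 − 3.2) / 0.12 = 10.8 / 0.12 = 90.0 years

90.0 years


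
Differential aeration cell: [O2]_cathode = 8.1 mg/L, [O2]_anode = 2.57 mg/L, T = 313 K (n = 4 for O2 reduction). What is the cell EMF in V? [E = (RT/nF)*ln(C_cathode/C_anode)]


Apply the Nernst concentration-cell relation: E = (RT/nF)*ln(C_cathode/C_anode)
RT/nF = 8.314*313/(4*96485) = 0.00674271 V
ln(8.1/2.57) = 1.14796
E = 0.00674271 * 1.14796 = 0.00774 V

0.00774 V


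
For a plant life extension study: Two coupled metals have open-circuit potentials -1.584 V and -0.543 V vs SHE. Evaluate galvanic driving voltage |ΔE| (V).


Driving voltage is the absolute potential difference.
|ΔE| = |-1.584 − (-0.543)| = 1.041 V

1.041 V


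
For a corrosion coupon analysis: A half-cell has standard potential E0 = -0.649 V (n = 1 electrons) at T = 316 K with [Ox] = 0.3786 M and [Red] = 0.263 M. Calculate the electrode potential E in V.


Apply the Nernst equation: E = E0 + (RT/nF)*ln([Ox]/[Red])
Step 1: RT/nF = 8.314*316/(1*96485) = 0.02722935 V
Step 2: [Ox]/[Red] = 0.3786/0.263 = 1.439544
Step 3: ln(1.439544) = 0.364326
Step 4: correction = 0.02722935 * 0.364326 = 0.0099 V
E = -0.649 + 0.0099 = -0.6391 V

-0.6391 V


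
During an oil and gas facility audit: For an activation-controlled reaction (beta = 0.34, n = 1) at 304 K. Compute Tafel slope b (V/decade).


Apply the Tafel slope relation: b = 2.303*R*T/(beta*n*F)
Numerator: 2.303 * 8.314 * 304 = 5820.73
Denominator: 0.34 * 1 * 96485 = 32804.9
b = 5820.73 / 32804.9 = 0.177 V/decade

0.177 V/decade


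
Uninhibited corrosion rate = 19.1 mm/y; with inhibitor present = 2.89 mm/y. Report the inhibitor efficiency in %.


Apply the inhibitor-efficiency definition: IE = (CR_blank − CR_inh)/CR_blank × 100
IE = (19.1 − 2.89) / 19.1 × 100
IE = 16.21 / 19.1 × 100 = 84.9 %

84.9 %


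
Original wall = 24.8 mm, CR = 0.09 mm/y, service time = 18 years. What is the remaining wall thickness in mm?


Remaining wall = original − CR × time
t = 24.8 − 0.09*18 = 24.8 − 1.62 = 23.18 mm

23.18 mm


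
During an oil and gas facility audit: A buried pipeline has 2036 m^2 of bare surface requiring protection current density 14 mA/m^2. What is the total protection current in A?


I = area * current density, then convert mA → A (÷1000)
I = 2036 * 14 / 1000 = 28.5 A

28.5 A


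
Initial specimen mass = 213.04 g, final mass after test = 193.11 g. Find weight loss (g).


Weight loss = initial − final
WL = 213.04 − 193.11 = 19.93 g

19.93 g


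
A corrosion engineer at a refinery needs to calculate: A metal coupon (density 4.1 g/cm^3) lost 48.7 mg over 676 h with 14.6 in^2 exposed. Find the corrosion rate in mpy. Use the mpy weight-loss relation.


Apply the mpy weight-loss relation: CR = 534 * W / (D * A * T)
Numerator: 534 * 48.7 = 26005.8
Denominator: 4.1 * 14.6 * 676 = 40465.36
CR = 26005.8 / 40465.36 = 0.64267 mpy

0.64267 mpy


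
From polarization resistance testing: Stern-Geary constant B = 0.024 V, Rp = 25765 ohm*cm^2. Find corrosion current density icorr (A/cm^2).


Apply the Stern-Geary relation: icorr = B / Rp
icorr = 0.024 / 25765 = 9.315×10^-7 A/cm^2

9.315×10^-7 A/cm^2


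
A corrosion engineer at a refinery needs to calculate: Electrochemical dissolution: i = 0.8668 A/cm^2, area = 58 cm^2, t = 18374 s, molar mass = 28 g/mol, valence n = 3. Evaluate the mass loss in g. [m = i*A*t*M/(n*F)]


Apply Faraday's law: m = i*A*t*M / (n*F)
Total charge passed Q = i*A*t = 0.8668*58*18374 = 923741.8256 C
m = Q*M/(n*F) = 923741.8256*28/(3*96485) = 89.357 g

89.357 g


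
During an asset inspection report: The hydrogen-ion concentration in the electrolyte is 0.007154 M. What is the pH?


pH = −log10[H+]
pH = −log10(0.007154) = 2.15

2.15


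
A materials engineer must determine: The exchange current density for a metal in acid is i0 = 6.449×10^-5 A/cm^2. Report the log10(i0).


i0 = 6.449×10^-5 A/cm^2
log10(i0) = -4.191

-4.191


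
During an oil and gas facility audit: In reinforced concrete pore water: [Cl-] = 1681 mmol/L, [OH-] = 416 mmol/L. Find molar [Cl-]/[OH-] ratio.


Threshold parameter = [Cl-] / [OH-] (molar basis; both in mmol/L, so units cancel)
Ratio = 1681 / 416 = 4.04

4.04


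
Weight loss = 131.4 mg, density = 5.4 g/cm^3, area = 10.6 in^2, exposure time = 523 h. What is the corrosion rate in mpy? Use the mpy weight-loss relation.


Apply the mpy weight-loss relation: CR = 534 * W / (D * A * T)
Numerator: 534 * 131.4 = 70167.6
Denominator: 5.4 * 10.6 * 523 = 29936.52
CR = 70167.6 / 29936.52 = 2.3439 mpy

2.3439 mpy


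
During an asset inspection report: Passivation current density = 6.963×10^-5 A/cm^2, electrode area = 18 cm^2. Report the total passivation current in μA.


I = i_pass * A, then convert A → μA (×10^6)
I = 6.963×10^-5 * 18 * 10^6 = 1253.34 μA

1253.34 μA


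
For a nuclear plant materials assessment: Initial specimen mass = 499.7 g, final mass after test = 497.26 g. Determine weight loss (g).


Weight loss = initial − final
WL = 499.7 − 497.26 = 2.44 g

2.44 g


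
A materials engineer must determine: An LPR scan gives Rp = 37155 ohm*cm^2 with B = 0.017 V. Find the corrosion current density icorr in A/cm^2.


Apply the Stern-Geary relation: icorr = B / Rp
icorr = 0.017 / 37155 = 4.575×10^-7 A/cm^2

4.575×10^-7 A/cm^2


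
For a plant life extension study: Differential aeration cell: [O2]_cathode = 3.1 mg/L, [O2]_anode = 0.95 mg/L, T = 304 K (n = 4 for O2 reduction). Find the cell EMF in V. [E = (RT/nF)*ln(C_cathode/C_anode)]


Apply the Nernst concentration-cell relation: E = (RT/nF)*ln(C_cathode/C_anode)
RT/nF = 8.314*304/(4*96485) = 0.00654883 V
ln(3.1/0.95) = 1.1827
E = 0.00654883 * 1.1827 = 0.00775 V

0.00775 V


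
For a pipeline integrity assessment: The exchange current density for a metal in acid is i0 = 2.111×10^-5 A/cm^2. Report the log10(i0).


i0 = 2.111×10^-5 A/cm^2
log10(i0) = -4.676

-4.676


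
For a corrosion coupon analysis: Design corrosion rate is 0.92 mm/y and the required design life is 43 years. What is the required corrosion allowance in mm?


Corrosion allowance = CR × design life
CA = 0.92 * 43 = 39.56 mm

39.56 mm


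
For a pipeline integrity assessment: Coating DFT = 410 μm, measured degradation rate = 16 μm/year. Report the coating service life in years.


Service life = thickness / degradation rate
Life = 410 / 16 = 25.6 years

25.6 years


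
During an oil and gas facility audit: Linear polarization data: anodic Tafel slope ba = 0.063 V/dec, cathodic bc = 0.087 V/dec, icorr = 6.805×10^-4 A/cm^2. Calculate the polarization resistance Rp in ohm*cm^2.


Apply the Stern-Geary equation: Rp = ba*bc / (2.303*icorr*(ba+bc))
ba*bc = 0.063*0.087 = 0.005481
ba+bc = 0.15; 2.303*icorr*(ba+bc) = 2.303*6.805×10^-4*0.15 = 2.3507872×10^-4
Rp = 0.005481 / 2.3507872×10^-4 = 23.3 ohm*cm^2

23.3 ohm*cm^2


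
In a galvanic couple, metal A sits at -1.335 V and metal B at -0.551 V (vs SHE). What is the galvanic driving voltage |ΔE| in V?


Driving voltage is the absolute potential difference.
|ΔE| = |-1.335 − (-0.551)| = 0.784 V

0.784 V


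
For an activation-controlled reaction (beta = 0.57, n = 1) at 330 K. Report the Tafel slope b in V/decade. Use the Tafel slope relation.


Apply the Tafel slope relation: b = 2.303*R*T/(beta*n*F)
Numerator: 2.303 * 8.314 * 330 = 6318.56
Denominator: 0.57 * 1 * 96485 = 54996.45
b = 6318.56 / 54996.45 = 0.115 V/decade

0.115 V/decade


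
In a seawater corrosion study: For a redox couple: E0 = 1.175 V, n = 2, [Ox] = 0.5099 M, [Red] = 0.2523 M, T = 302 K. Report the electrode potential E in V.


Apply the Nernst equation: E = E0 + (RT/nF)*ln([Ox]/[Red])
Step 1: RT/nF = 8.314*302/(2*96485) = 0.01301149 V
Step 2: [Ox]/[Red] = 0.5099/0.2523 = 2.021007
Step 3: ln(2.021007) = 0.703596
Step 4: correction = 0.01301149 * 0.703596 = 0.0092 V
E = 1.175 + 0.0092 = 1.1842 V

1.1842 V


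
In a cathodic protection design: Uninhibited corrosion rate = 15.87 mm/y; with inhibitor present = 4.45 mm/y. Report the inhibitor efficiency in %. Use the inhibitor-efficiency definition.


Apply the inhibitor-efficiency definition: IE = (CR_blank − CR_inh)/CR_blank × 100
IE = (15.87 − 4.45) / 15.87 × 100
IE = 11.42 / 15.87 × 100 = 72.0 %

72.0 %


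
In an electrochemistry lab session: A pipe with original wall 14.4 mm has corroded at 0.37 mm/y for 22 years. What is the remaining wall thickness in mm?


Remaining wall = original − CR × time
t = 14.4 − 0.37*22 = 14.4 − 8.14 = 6.26 mm

6.26 mm


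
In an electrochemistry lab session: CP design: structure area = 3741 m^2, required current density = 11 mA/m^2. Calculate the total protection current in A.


I = area * current density, then convert mA → A (÷1000)
I = 3741 * 11 / 1000 = 41.15 A

41.15 A


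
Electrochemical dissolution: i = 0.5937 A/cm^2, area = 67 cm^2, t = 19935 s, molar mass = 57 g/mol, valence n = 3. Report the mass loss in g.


Apply Faraday's law: m = i*A*t*M / (n*F)
Total charge passed Q = i*A*t = 0.5937*67*19935 = 792972.4365 C
m = Q*M/(n*F) = 792972.4365*57/(3*96485) = 156.15356 g

156.15356 g


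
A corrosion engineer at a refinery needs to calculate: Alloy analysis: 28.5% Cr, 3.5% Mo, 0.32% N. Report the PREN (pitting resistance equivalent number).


Apply the PREN formula: PREN = Cr + 3.3*Mo + 16*N
PREN = 28.5 + 3.3*3.5 + 16*0.32
PREN = 28.5 + 11.55 + 5.12 = 45.17

45.17


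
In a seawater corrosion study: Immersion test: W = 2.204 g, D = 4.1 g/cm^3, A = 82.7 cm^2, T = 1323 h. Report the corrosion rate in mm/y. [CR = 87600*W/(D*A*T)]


Apply the mm/y weight-loss relation: CR = 87600 * W / (D * A * T)
Numerator: 87600 * 2.204 = 193070.4
Denominator: 4.1 * 82.7 * 1323 = 448589.61
CR = 193070.4 / 448589.61 = 0.4304 mm/y

0.4304 mm/y


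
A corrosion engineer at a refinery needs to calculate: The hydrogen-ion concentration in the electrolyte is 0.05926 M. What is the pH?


pH = −log10[H+]
pH = −log10(0.05926) = 1.23

1.23


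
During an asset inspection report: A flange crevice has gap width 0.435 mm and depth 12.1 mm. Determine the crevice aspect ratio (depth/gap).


Aspect ratio = depth / gap
Ratio = 12.1 / 0.435 = 27.8

27.8


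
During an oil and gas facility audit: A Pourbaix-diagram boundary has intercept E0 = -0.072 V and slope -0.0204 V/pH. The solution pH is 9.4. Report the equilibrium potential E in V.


Apply the Pourbaix line equation: E = E0 + slope*pH
E = -0.072 + (-0.0204)*9.4 = -0.072 + (-0.19176) = -0.26376 V
Rounded to 4 decimal places: E = -0.2638 V

-0.2638 V


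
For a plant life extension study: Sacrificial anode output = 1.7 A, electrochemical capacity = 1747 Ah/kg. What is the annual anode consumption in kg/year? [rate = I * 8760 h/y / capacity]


Annual consumption = current * hours per year / capacity
Rate = 1.7 * 8760 / 1747 = 8.5 kg/year

8.5 kg/year


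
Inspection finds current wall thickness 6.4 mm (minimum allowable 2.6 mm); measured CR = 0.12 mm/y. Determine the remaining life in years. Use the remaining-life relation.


Apply the remaining-life relation: RL = (t_current − t_min) / CR
RL = (6.4 − 2.6) / 0.12 = 3.8 / 0.12 = 31.7 years

31.7 years


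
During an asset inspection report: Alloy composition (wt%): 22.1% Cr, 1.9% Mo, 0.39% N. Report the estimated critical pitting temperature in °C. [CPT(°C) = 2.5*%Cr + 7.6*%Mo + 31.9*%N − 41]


Apply the ASTM G48 empirical CPT estimate: CPT(°C) = 2.5*%Cr + 7.6*%Mo + 31.9*%N − 41
2.5*22.1 = 55.25; 7.6*1.9 = 14.44; 31.9*0.39 = 12.441
CPT = 55.25 + 14.44 + 12.441 − 41 = 41.131 °C
Rounded to 0.1 °C: CPT ≈ 41.1 °C

41.1 °C


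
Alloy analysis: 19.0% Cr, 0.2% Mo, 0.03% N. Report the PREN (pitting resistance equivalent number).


Apply the PREN formula: PREN = Cr + 3.3*Mo + 16*N
PREN = 19.0 + 3.3*0.2 + 16*0.03
PREN = 19.0 + 0.66 + 0.48 = 20.14

20.14


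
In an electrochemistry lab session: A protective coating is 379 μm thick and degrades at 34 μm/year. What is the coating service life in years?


Service life = thickness / degradation rate
Life = 379 / 34 = 11.1 years

11.1 years


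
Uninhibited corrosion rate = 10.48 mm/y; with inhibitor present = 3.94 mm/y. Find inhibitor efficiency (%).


Apply the inhibitor-efficiency definition: IE = (CR_blank − CR_inh)/CR_blank × 100
IE = (10.48 − 3.94) / 10.48 × 100
IE = 6.54 / 10.48 × 100 = 62.4 %

62.4 %


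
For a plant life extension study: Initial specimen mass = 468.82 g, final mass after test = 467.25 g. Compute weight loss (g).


Weight loss = initial − final
WL = 468.82 − 467.25 = 1.57 g

1.57 g


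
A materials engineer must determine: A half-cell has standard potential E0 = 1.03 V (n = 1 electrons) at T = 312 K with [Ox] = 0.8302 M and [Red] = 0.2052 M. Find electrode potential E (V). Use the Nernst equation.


Apply the Nernst equation: E = E0 + (RT/nF)*ln([Ox]/[Red])
Step 1: RT/nF = 8.314*312/(1*96485) = 0.02688468 V
Step 2: [Ox]/[Red] = 0.8302/0.2052 = 4.045809
Step 3: ln(4.045809) = 1.397682
Step 4: correction = 0.02688468 * 1.397682 = 0.038 V
E = 1.03 + 0.038 = 1.068 V

1.068 V


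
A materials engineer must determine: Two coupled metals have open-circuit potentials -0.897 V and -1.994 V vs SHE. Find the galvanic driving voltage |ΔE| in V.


Driving voltage is the absolute potential difference.
|ΔE| = |-0.897 − (-1.994)| = 1.097 V

1.097 V


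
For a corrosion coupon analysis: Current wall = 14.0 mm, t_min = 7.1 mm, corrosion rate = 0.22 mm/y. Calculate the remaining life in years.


Apply the remaining-life relation: RL = (t_current − t_min) / CR
RL = (14.0 − 7.1) / 0.22 = 6.9 / 0.22 = 31.4 years

31.4 years


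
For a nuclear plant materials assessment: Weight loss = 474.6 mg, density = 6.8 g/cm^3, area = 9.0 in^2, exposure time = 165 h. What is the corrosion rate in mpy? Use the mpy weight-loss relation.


Apply the mpy weight-loss relation: CR = 534 * W / (D * A * T)
Numerator: 534 * 474.6 = 253436.4
Denominator: 6.8 * 9.0 * 165 = 10098.0
CR = 253436.4 / 10098.0 = 25.0977 mpy

25.0977 mpy


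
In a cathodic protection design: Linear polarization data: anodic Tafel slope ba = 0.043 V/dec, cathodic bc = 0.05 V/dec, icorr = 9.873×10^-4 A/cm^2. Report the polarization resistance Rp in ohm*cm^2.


Apply the Stern-Geary equation: Rp = ba*bc / (2.303*icorr*(ba+bc))
ba*bc = 0.043*0.05 = 0.00215
ba+bc = 0.093; 2.303*icorr*(ba+bc) = 2.303*9.873×10^-4*0.093 = 2.1145893×10^-4
Rp = 0.00215 / 2.1145893×10^-4 = 10.2 ohm*cm^2

10.2 ohm*cm^2


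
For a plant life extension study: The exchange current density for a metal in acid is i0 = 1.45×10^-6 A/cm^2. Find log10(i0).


i0 = 1.45×10^-6 A/cm^2
log10(i0) = -5.839

-5.839


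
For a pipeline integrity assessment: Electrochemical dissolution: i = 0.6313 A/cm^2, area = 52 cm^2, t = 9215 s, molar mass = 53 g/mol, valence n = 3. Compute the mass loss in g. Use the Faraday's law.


Apply Faraday's law: m = i*A*t*M / (n*F)
Total charge passed Q = i*A*t = 0.6313*52*9215 = 302506.334 C
m = Q*M/(n*F) = 302506.334*53/(3*96485) = 55.38973 g

55.38973 g


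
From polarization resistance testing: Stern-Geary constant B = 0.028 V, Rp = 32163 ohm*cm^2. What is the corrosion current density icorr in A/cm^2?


Apply the Stern-Geary relation: icorr = B / Rp
icorr = 0.028 / 32163 = 8.706×10^-7 A/cm^2

8.706×10^-7 A/cm^2


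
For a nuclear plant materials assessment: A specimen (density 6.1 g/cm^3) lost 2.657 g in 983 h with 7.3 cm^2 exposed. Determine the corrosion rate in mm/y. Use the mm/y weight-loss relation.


Apply the mm/y weight-loss relation: CR = 87600 * W / (D * A * T)
Numerator: 87600 * 2.657 = 232753.2
Denominator: 6.1 * 7.3 * 983 = 43772.99
CR = 232753.2 / 43772.99 = 5.3173 mm/y

5.3173 mm/y


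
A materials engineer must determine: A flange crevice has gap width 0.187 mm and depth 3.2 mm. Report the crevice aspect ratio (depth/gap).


Aspect ratio = depth / gap
Ratio = 3.2 / 0.187 = 17.1

17.1


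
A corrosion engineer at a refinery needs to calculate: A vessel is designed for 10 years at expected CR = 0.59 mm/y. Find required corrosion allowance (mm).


Corrosion allowance = CR × design life
CA = 0.59 * 10 = 5.9 mm

5.9 mm


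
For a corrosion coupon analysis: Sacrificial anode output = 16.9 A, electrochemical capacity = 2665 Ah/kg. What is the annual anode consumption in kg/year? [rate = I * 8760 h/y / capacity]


Annual consumption = current * hours per year / capacity
Rate = 16.9 * 8760 / 2665 = 55.6 kg/year

55.6 kg/year


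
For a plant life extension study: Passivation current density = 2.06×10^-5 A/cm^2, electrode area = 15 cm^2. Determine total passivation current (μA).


I = i_pass * A, then convert A → μA (×10^6)
I = 2.06×10^-5 * 15 * 10^6 = 309.0 μA

309.0 μA


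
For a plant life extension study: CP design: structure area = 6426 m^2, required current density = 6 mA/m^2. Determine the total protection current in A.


I = area * current density, then convert mA → A (÷1000)
I = 6426 * 6 / 1000 = 38.56 A

38.56 A


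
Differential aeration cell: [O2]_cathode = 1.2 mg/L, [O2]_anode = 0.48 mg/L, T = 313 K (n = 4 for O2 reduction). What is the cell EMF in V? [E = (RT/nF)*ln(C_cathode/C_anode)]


Apply the Nernst concentration-cell relation: E = (RT/nF)*ln(C_cathode/C_anode)
RT/nF = 8.314*313/(4*96485) = 0.00674271 V
ln(1.2/0.48) = 0.91629
E = 0.00674271 * 0.91629 = 0.00618 V

0.00618 V


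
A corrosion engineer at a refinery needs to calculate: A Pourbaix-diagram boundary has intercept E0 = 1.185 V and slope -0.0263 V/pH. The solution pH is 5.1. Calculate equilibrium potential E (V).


Apply the Pourbaix line equation: E = E0 + slope*pH
E = 1.185 + (-0.0263)*5.1 = 1.185 + (-0.13413) = 1.05087 V
Rounded to 3 decimal places: E = 1.051 V

1.051 V


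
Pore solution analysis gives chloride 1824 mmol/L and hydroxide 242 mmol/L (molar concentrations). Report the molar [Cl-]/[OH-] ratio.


Threshold parameter = [Cl-] / [OH-] (molar basis; both in mmol/L, so units cancel)
Ratio = 1824 / 242 = 7.54

7.54


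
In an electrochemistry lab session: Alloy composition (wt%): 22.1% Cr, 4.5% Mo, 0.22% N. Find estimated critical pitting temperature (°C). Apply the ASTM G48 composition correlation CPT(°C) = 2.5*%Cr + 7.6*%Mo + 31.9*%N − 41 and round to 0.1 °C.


Apply the ASTM G48 empirical CPT estimate: CPT(°C) = 2.5*%Cr + 7.6*%Mo + 31.9*%N − 41
2.5*22.1 = 55.25; 7.6*4.5 = 34.2; 31.9*0.22 = 7.018
CPT = 55.25 + 34.2 + 7.018 − 41 = 55.468 °C
Rounded to 0.1 °C: CPT ≈ 55.5 °C

55.5 °C


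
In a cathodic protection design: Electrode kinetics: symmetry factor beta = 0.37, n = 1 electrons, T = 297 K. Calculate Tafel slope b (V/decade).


Apply the Tafel slope relation: b = 2.303*R*T/(beta*n*F)
Numerator: 2.303 * 8.314 * 297 = 5686.7
Denominator: 0.37 * 1 * 96485 = 35699.45
b = 5686.7 / 35699.45 = 0.1593 V/decade

0.1593 V/decade


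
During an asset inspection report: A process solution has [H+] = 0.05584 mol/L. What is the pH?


pH = −log10[H+]
pH = −log10(0.05584) = 1.25

1.25


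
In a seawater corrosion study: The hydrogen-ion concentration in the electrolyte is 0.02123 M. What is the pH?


pH = −log10[H+]
pH = −log10(0.02123) = 1.67

1.67


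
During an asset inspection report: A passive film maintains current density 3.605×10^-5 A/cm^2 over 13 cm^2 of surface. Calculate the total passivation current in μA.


I = i_pass * A, then convert A → μA (×10^6)
I = 3.605×10^-5 * 13 * 10^6 = 468.65 μA

468.65 μA


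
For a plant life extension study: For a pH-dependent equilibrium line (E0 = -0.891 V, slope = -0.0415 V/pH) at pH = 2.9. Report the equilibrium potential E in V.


Apply the Pourbaix line equation: E = E0 + slope*pH
E = -0.891 + (-0.0415)*2.9 = -0.891 + (-0.12035) = -1.01135 V
Rounded to 3 decimal places: E = -1.011 V

-1.011 V


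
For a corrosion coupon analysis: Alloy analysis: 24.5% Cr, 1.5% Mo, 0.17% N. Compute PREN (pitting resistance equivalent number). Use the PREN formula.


Apply the PREN formula: PREN = Cr + 3.3*Mo + 16*N
PREN = 24.5 + 3.3*1.5 + 16*0.17
PREN = 24.5 + 4.95 + 2.72 = 32.17

32.17


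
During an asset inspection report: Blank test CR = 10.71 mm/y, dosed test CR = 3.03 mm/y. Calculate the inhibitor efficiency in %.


Apply the inhibitor-efficiency definition: IE = (CR_blank − CR_inh)/CR_blank × 100
IE = (10.71 − 3.03) / 10.71 × 100
IE = 7.68 / 10.71 × 100 = 71.7 %

71.7 %


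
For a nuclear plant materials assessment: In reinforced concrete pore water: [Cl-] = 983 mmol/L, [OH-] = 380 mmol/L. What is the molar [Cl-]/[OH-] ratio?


Threshold parameter = [Cl-] / [OH-] (molar basis; both in mmol/L, so units cancel)
Ratio = 983 / 380 = 2.59

2.59


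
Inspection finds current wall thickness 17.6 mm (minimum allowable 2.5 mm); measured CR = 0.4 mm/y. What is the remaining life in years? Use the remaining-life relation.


Apply the remaining-life relation: RL = (t_current − t_min) / CR
RL = (17.6 − 2.5) / 0.4 = 15.1 / 0.4 = 37.8 years

37.8 years


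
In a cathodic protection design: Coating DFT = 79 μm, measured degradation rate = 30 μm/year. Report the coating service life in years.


Service life = thickness / degradation rate
Life = 79 / 30 = 2.6 years

2.6 years


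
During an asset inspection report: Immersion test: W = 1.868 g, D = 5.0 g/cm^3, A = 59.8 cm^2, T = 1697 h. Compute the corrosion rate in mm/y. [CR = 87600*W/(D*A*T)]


Apply the mm/y weight-loss relation: CR = 87600 * W / (D * A * T)
Numerator: 87600 * 1.868 = 163636.8
Denominator: 5.0 * 59.8 * 1697 = 507403.0
CR = 163636.8 / 507403.0 = 0.3225 mm/y

0.3225 mm/y


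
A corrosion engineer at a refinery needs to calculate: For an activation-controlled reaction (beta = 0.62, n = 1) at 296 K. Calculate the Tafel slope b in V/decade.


Apply the Tafel slope relation: b = 2.303*R*T/(beta*n*F)
Numerator: 2.303 * 8.314 * 296 = 5667.55
Denominator: 0.62 * 1 * 96485 = 59820.7
b = 5667.55 / 59820.7 = 0.095 V/decade

0.095 V/decade


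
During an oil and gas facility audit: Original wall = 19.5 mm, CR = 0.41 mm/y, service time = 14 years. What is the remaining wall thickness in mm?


Remaining wall = original − CR × time
t = 19.5 − 0.41*14 = 19.5 − 5.74 = 13.76 mm

13.76 mm


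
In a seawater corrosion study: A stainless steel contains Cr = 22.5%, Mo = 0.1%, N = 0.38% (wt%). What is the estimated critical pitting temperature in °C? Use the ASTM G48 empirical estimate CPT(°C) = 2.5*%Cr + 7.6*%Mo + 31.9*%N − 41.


Apply the ASTM G48 empirical CPT estimate: CPT(°C) = 2.5*%Cr + 7.6*%Mo + 31.9*%N − 41
2.5*22.5 = 56.25; 7.6*0.1 = 0.76; 31.9*0.38 = 12.122
CPT = 56.25 + 0.76 + 12.122 − 41 = 28.132 °C
Rounded to 0.1 °C: CPT ≈ 28.1 °C

28.1 °C


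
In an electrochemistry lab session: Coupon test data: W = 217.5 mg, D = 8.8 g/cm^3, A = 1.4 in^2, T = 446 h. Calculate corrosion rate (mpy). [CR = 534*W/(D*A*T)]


Apply the mpy weight-loss relation: CR = 534 * W / (D * A * T)
Numerator: 534 * 217.5 = 116145.0
Denominator: 8.8 * 1.4 * 446 = 5494.72
CR = 116145.0 / 5494.72 = 21.13756 mpy

21.13756 mpy


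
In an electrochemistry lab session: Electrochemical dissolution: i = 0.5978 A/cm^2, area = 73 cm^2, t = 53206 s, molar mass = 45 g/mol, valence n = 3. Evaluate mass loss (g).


Apply Faraday's law: m = i*A*t*M / (n*F)
Total charge passed Q = i*A*t = 0.5978*73*53206 = 2321877.9164 C
m = Q*M/(n*F) = 2321877.9164*45/(3*96485) = 360.97 g

360.97 g


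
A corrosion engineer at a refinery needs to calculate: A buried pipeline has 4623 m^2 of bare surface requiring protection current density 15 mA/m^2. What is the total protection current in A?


I = area * current density, then convert mA → A (÷1000)
I = 4623 * 15 / 1000 = 69.35 A

69.35 A


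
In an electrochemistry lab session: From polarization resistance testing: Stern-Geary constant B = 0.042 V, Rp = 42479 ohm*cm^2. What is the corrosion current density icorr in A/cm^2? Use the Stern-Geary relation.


Apply the Stern-Geary relation: icorr = B / Rp
icorr = 0.042 / 42479 = 9.887×10^-7 A/cm^2

9.887×10^-7 A/cm^2


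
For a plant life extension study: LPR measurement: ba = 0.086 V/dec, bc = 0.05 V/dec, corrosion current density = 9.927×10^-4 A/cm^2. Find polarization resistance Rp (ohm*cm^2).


Apply the Stern-Geary equation: Rp = ba*bc / (2.303*icorr*(ba+bc))
ba*bc = 0.086*0.05 = 0.0043
ba+bc = 0.136; 2.303*icorr*(ba+bc) = 2.303*9.927×10^-4*0.136 = 3.1092158×10^-4
Rp = 0.0043 / 3.1092158×10^-4 = 13.8 ohm*cm^2

13.8 ohm*cm^2


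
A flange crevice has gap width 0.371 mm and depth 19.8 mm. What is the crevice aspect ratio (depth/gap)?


Aspect ratio = depth / gap
Ratio = 19.8 / 0.371 = 53.4

53.4


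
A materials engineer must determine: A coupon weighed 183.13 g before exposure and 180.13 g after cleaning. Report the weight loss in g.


Weight loss = initial − final
WL = 183.13 − 180.13 = 3.0 g

3.0 g


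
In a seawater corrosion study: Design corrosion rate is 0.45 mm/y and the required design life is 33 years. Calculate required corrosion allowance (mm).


Corrosion allowance = CR × design life
CA = 0.45 * 33 = 14.85 mm

14.85 mm


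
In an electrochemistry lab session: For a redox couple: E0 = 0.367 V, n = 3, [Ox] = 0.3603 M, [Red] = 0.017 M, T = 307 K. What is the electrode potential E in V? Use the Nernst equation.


Apply the Nernst equation: E = E0 + (RT/nF)*ln([Ox]/[Red])
Step 1: RT/nF = 8.314*307/(3*96485) = 0.00881794 V
Step 2: [Ox]/[Red] = 0.3603/0.017 = 21.194118
Step 3: ln(21.194118) = 3.053724
Step 4: correction = 0.00881794 * 3.053724 = 0.0269 V
E = 0.367 + 0.0269 = 0.3939 V

0.3939 V


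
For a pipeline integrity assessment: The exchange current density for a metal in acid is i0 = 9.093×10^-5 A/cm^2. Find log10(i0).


i0 = 9.093×10^-5 A/cm^2
log10(i0) = -4.041

-4.041


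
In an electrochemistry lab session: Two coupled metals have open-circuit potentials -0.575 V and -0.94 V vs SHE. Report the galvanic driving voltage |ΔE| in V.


Driving voltage is the absolute potential difference.
|ΔE| = |-0.575 − (-0.94)| = 0.365 V

0.365 V


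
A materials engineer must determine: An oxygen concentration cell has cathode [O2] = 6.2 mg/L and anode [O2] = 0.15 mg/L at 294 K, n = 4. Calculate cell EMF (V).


Apply the Nernst concentration-cell relation: E = (RT/nF)*ln(C_cathode/C_anode)
RT/nF = 8.314*294/(4*96485) = 0.00633341 V
ln(6.2/0.15) = 3.72167
E = 0.00633341 * 3.72167 = 0.02357 V

0.02357 V


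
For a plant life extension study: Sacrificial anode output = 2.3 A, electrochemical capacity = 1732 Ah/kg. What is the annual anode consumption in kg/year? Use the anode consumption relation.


Annual consumption = current * hours per year / capacity
Rate = 2.3 * 8760 / 1732 = 11.6 kg/year

11.6 kg/year


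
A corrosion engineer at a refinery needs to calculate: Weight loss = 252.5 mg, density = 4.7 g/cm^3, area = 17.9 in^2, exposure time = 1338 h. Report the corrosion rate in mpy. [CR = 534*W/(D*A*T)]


Apply the mpy weight-loss relation: CR = 534 * W / (D * A * T)
Numerator: 534 * 252.5 = 134835.0
Denominator: 4.7 * 17.9 * 1338 = 112565.94
CR = 134835.0 / 112565.94 = 1.1978 mpy

1.1978 mpy


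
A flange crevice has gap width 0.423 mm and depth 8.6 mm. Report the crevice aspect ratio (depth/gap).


Aspect ratio = depth / gap
Ratio = 8.6 / 0.423 = 20.3

20.3


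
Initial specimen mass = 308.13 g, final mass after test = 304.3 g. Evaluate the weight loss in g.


Weight loss = initial − final
WL = 308.13 − 304.3 = 3.83 g

3.83 g


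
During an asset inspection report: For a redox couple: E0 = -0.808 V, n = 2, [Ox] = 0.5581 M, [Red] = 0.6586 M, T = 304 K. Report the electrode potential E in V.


Apply the Nernst equation: E = E0 + (RT/nF)*ln([Ox]/[Red])
Step 1: RT/nF = 8.314*304/(2*96485) = 0.01309766 V
Step 2: [Ox]/[Red] = 0.5581/0.6586 = 0.847404
Step 3: ln(0.847404) = -0.165578
Step 4: correction = 0.01309766 * -0.165578 = -0.002 V
E = -0.808 + -0.002 = -0.81 V

-0.81 V


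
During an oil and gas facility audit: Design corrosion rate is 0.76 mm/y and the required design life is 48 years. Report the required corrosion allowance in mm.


Corrosion allowance = CR × design life
CA = 0.76 * 48 = 36.48 mm

36.48 mm


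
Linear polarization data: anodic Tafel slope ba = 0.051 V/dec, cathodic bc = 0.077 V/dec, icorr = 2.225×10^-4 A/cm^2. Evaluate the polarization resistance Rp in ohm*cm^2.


Apply the Stern-Geary equation: Rp = ba*bc / (2.303*icorr*(ba+bc))
ba*bc = 0.051*0.077 = 0.003927
ba+bc = 0.128; 2.303*icorr*(ba+bc) = 2.303*2.225×10^-4*0.128 = 6.558944×10^-5
Rp = 0.003927 / 6.558944×10^-5 = 59.9 ohm*cm^2

59.9 ohm*cm^2


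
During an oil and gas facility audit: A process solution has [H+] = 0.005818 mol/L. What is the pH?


pH = −log10[H+]
pH = −log10(0.005818) = 2.24

2.24


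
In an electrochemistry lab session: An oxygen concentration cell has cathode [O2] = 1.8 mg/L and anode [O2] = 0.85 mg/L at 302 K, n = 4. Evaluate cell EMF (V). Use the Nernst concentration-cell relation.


Apply the Nernst concentration-cell relation: E = (RT/nF)*ln(C_cathode/C_anode)
RT/nF = 8.314*302/(4*96485) = 0.00650575 V
ln(1.8/0.85) = 0.75031
E = 0.00650575 * 0.75031 = 0.00488 V

0.00488 V


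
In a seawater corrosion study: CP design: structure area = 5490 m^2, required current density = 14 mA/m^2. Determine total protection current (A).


I = area * current density, then convert mA → A (÷1000)
I = 5490 * 14 / 1000 = 76.86 A

76.86 A


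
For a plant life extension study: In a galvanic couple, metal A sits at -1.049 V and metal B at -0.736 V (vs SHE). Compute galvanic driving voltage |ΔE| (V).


Driving voltage is the absolute potential difference.
|ΔE| = |-1.049 − (-0.736)| = 0.313 V

0.313 V


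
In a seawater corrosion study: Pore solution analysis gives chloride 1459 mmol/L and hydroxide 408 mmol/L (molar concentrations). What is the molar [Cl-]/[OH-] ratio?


Threshold parameter = [Cl-] / [OH-] (molar basis; both in mmol/L, so units cancel)
Ratio = 1459 / 408 = 3.58

3.58


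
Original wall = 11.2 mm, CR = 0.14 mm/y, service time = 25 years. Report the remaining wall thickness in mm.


Remaining wall = original − CR × time
t = 11.2 − 0.14*25 = 11.2 − 3.5 = 7.7 mm

7.7 mm


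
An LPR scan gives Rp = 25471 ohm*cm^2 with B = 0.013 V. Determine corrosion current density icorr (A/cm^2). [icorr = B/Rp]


Apply the Stern-Geary relation: icorr = B / Rp
icorr = 0.013 / 25471 = 5.104×10^-7 A/cm^2

5.104×10^-7 A/cm^2


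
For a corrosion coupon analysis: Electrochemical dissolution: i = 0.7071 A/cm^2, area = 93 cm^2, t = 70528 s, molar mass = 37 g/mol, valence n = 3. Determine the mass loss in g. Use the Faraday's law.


Apply Faraday's law: m = i*A*t*M / (n*F)
Total charge passed Q = i*A*t = 0.7071*93*70528 = 4637942.4384 C
m = Q*M/(n*F) = 4637942.4384*37/(3*96485) = 592.852 g

592.852 g


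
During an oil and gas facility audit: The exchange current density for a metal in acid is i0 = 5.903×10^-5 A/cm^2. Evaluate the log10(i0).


i0 = 5.903×10^-5 A/cm^2
log10(i0) = -4.229

-4.229


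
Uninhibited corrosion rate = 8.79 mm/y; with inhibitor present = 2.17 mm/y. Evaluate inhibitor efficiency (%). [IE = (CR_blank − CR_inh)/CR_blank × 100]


Apply the inhibitor-efficiency definition: IE = (CR_blank − CR_inh)/CR_blank × 100
IE = (8.79 − 2.17) / 8.79 × 100
IE = 6.62 / 8.79 × 100 = 75.3 %

75.3 %


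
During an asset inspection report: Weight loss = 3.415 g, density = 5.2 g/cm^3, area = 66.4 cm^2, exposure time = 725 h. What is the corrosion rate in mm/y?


Apply the mm/y weight-loss relation: CR = 87600 * W / (D * A * T)
Numerator: 87600 * 3.415 = 299154.0
Denominator: 5.2 * 66.4 * 725 = 250328.0
CR = 299154.0 / 250328.0 = 1.195 mm/y

1.195 mm/y


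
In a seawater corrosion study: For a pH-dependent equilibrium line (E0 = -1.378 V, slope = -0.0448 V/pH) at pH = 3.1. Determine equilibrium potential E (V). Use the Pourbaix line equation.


Apply the Pourbaix line equation: E = E0 + slope*pH
E = -1.378 + (-0.0448)*3.1 = -1.378 + (-0.13888) = -1.51688 V
Rounded to 4 decimal places: E = -1.5169 V

-1.5169 V


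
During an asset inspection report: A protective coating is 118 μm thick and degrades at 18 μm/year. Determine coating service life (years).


Service life = thickness / degradation rate
Life = 118 / 18 = 6.6 years

6.6 years


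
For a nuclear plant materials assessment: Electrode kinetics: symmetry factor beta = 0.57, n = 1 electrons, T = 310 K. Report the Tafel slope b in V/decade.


Apply the Tafel slope relation: b = 2.303*R*T/(beta*n*F)
Numerator: 2.303 * 8.314 * 310 = 5935.61
Denominator: 0.57 * 1 * 96485 = 54996.45
b = 5935.61 / 54996.45 = 0.108 V/decade

0.108 V/decade


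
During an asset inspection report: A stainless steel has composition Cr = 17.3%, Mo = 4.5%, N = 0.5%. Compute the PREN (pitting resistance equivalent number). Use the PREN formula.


Apply the PREN formula: PREN = Cr + 3.3*Mo + 16*N
PREN = 17.3 + 3.3*4.5 + 16*0.5
PREN = 17.3 + 14.85 + 8.0 = 40.15

40.15


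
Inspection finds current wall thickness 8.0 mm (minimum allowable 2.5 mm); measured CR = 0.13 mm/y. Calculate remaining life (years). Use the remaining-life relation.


Apply the remaining-life relation: RL = (t_current − t_min) / CR
RL = (8.0 − 2.5) / 0.13 = 5.5 / 0.13 = 42.3 years

42.3 years


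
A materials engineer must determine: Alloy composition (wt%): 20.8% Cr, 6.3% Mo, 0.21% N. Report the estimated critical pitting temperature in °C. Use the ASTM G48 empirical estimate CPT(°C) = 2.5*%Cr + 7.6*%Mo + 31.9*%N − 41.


Apply the ASTM G48 empirical CPT estimate: CPT(°C) = 2.5*%Cr + 7.6*%Mo + 31.9*%N − 41
2.5*20.8 = 52; 7.6*6.3 = 47.88; 31.9*0.21 = 6.699
CPT = 52 + 47.88 + 6.699 − 41 = 65.579 °C
Rounded to 0.1 °C: CPT ≈ 65.6 °C

65.6 °C


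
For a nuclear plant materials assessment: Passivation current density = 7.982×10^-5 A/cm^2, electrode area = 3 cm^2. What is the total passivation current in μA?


I = i_pass * A, then convert A → μA (×10^6)
I = 7.982×10^-5 * 3 * 10^6 = 239.46 μA

239.46 μA


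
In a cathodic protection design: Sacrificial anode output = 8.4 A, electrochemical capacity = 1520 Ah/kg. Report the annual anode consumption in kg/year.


Annual consumption = current * hours per year / capacity
Rate = 8.4 * 8760 / 1520 = 48.4 kg/year

48.4 kg/year


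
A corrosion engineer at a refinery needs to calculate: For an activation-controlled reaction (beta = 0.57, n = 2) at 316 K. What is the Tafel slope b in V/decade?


Apply the Tafel slope relation: b = 2.303*R*T/(beta*n*F)
Numerator: 2.303 * 8.314 * 316 = 6050.5
Denominator: 0.57 * 2 * 96485 = 109992.9
b = 6050.5 / 109992.9 = 0.055 V/decade

0.055 V/decade


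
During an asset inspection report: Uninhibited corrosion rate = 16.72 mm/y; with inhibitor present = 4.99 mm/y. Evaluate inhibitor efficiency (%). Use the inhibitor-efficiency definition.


Apply the inhibitor-efficiency definition: IE = (CR_blank − CR_inh)/CR_blank × 100
IE = (16.72 − 4.99) / 16.72 × 100
IE = 11.73 / 16.72 × 100 = 70.2 %

70.2 %


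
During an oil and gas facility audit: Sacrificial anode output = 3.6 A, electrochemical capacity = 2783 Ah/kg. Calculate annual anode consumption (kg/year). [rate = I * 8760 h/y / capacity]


Annual consumption = current * hours per year / capacity
Rate = 3.6 * 8760 / 2783 = 11.3 kg/year

11.3 kg/year


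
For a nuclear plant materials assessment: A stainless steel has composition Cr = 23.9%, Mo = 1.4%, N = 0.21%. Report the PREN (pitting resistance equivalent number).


Apply the PREN formula: PREN = Cr + 3.3*Mo + 16*N
PREN = 23.9 + 3.3*1.4 + 16*0.21
PREN = 23.9 + 4.62 + 3.36 = 31.88

31.88


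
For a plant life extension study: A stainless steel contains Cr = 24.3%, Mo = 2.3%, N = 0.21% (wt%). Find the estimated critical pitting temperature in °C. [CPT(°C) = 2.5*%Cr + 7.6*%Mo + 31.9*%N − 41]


Apply the ASTM G48 empirical CPT estimate: CPT(°C) = 2.5*%Cr + 7.6*%Mo + 31.9*%N − 41
2.5*24.3 = 60.75; 7.6*2.3 = 17.48; 31.9*0.21 = 6.699
CPT = 60.75 + 17.48 + 6.699 − 41 = 43.929 °C
Rounded to 0.1 °C: CPT ≈ 43.9 °C

43.9 °C


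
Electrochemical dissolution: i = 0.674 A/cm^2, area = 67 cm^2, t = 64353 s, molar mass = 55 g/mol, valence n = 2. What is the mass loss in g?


Apply Faraday's law: m = i*A*t*M / (n*F)
Total charge passed Q = i*A*t = 0.674*67*64353 = 2906052.774 C
m = Q*M/(n*F) = 2906052.774*55/(2*96485) = 828.2785 g

828.2785 g


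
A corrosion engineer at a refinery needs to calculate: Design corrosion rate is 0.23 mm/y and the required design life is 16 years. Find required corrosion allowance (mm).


Corrosion allowance = CR × design life
CA = 0.23 * 16 = 3.68 mm

3.68 mm


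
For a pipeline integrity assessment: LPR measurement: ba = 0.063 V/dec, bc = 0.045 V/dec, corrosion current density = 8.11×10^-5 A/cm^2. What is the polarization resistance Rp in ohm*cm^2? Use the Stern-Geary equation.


Apply the Stern-Geary equation: Rp = ba*bc / (2.303*icorr*(ba+bc))
ba*bc = 0.063*0.045 = 0.002835
ba+bc = 0.108; 2.303*icorr*(ba+bc) = 2.303*8.11×10^-5*0.108 = 2.0171516×10^-5
Rp = 0.002835 / 2.0171516×10^-5 = 140.54 ohm*cm^2

140.54 ohm*cm^2


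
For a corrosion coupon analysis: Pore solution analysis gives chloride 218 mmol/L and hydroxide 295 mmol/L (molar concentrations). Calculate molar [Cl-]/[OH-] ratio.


Threshold parameter = [Cl-] / [OH-] (molar basis; both in mmol/L, so units cancel)
Ratio = 218 / 295 = 0.74

0.74


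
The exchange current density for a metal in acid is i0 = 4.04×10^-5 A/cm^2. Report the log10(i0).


i0 = 4.04×10^-5 A/cm^2
log10(i0) = -4.394

-4.394


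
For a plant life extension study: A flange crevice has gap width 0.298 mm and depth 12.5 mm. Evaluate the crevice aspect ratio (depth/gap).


Aspect ratio = depth / gap
Ratio = 12.5 / 0.298 = 41.9

41.9


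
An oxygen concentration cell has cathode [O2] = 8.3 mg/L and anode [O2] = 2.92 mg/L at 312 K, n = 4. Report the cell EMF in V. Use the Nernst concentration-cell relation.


Apply the Nernst concentration-cell relation: E = (RT/nF)*ln(C_cathode/C_anode)
RT/nF = 8.314*312/(4*96485) = 0.00672117 V
ln(8.3/2.92) = 1.04467
E = 0.00672117 * 1.04467 = 0.00702 V

0.00702 V


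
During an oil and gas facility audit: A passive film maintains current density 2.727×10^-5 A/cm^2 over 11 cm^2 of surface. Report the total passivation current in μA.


I = i_pass * A, then convert A → μA (×10^6)
I = 2.727×10^-5 * 11 * 10^6 = 299.97 μA

299.97 μA


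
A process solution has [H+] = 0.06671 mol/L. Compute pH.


pH = −log10[H+]
pH = −log10(0.06671) = 1.18

1.18


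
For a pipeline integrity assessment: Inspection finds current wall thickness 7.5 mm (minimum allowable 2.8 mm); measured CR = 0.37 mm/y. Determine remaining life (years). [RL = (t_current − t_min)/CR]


Apply the remaining-life relation: RL = (t_current − t_min) / CR
RL = (7.5 − 2.8) / 0.37 = 4.7 / 0.37 = 12.7 years

12.7 years


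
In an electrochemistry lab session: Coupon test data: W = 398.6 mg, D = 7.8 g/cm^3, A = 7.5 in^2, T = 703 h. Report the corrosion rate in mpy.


Apply the mpy weight-loss relation: CR = 534 * W / (D * A * T)
Numerator: 534 * 398.6 = 212852.4
Denominator: 7.8 * 7.5 * 703 = 41125.5
CR = 212852.4 / 41125.5 = 5.17568 mpy

5.17568 mpy


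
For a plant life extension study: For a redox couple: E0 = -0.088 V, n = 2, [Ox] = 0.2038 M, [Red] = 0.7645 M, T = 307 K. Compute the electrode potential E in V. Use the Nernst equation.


Apply the Nernst equation: E = E0 + (RT/nF)*ln([Ox]/[Red])
Step 1: RT/nF = 8.314*307/(2*96485) = 0.01322692 V
Step 2: [Ox]/[Red] = 0.2038/0.7645 = 0.266579
Step 3: ln(0.266579) = -1.322085
Step 4: correction = 0.01322692 * -1.322085 = -0.0175 V
E = -0.088 + -0.0175 = -0.1055 V

-0.1055 V
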